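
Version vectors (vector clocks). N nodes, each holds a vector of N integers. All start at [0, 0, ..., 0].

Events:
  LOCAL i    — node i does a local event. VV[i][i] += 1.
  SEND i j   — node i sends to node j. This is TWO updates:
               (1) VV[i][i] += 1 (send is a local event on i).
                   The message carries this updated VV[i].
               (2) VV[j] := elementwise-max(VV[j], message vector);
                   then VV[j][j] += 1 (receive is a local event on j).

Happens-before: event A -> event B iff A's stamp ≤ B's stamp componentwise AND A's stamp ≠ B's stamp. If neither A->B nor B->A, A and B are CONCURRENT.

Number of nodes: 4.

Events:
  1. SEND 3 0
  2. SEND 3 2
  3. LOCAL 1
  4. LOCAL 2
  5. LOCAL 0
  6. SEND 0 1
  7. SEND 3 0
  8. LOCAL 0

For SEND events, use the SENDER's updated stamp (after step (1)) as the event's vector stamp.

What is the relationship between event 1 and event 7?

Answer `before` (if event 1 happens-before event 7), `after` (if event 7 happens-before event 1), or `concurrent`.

Initial: VV[0]=[0, 0, 0, 0]
Initial: VV[1]=[0, 0, 0, 0]
Initial: VV[2]=[0, 0, 0, 0]
Initial: VV[3]=[0, 0, 0, 0]
Event 1: SEND 3->0: VV[3][3]++ -> VV[3]=[0, 0, 0, 1], msg_vec=[0, 0, 0, 1]; VV[0]=max(VV[0],msg_vec) then VV[0][0]++ -> VV[0]=[1, 0, 0, 1]
Event 2: SEND 3->2: VV[3][3]++ -> VV[3]=[0, 0, 0, 2], msg_vec=[0, 0, 0, 2]; VV[2]=max(VV[2],msg_vec) then VV[2][2]++ -> VV[2]=[0, 0, 1, 2]
Event 3: LOCAL 1: VV[1][1]++ -> VV[1]=[0, 1, 0, 0]
Event 4: LOCAL 2: VV[2][2]++ -> VV[2]=[0, 0, 2, 2]
Event 5: LOCAL 0: VV[0][0]++ -> VV[0]=[2, 0, 0, 1]
Event 6: SEND 0->1: VV[0][0]++ -> VV[0]=[3, 0, 0, 1], msg_vec=[3, 0, 0, 1]; VV[1]=max(VV[1],msg_vec) then VV[1][1]++ -> VV[1]=[3, 2, 0, 1]
Event 7: SEND 3->0: VV[3][3]++ -> VV[3]=[0, 0, 0, 3], msg_vec=[0, 0, 0, 3]; VV[0]=max(VV[0],msg_vec) then VV[0][0]++ -> VV[0]=[4, 0, 0, 3]
Event 8: LOCAL 0: VV[0][0]++ -> VV[0]=[5, 0, 0, 3]
Event 1 stamp: [0, 0, 0, 1]
Event 7 stamp: [0, 0, 0, 3]
[0, 0, 0, 1] <= [0, 0, 0, 3]? True
[0, 0, 0, 3] <= [0, 0, 0, 1]? False
Relation: before

Answer: before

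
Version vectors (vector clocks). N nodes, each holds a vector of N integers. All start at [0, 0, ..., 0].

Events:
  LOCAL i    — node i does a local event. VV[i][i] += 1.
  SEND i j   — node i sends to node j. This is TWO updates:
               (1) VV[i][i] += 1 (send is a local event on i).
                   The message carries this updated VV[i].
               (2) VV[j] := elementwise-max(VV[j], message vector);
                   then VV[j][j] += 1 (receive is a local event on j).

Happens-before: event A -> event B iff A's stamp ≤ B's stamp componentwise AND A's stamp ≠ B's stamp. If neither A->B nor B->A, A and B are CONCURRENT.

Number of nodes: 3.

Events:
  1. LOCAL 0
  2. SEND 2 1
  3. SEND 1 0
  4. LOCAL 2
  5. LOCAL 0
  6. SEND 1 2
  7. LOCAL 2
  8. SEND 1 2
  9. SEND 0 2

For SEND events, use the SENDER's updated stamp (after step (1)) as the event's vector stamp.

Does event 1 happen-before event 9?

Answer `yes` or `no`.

Initial: VV[0]=[0, 0, 0]
Initial: VV[1]=[0, 0, 0]
Initial: VV[2]=[0, 0, 0]
Event 1: LOCAL 0: VV[0][0]++ -> VV[0]=[1, 0, 0]
Event 2: SEND 2->1: VV[2][2]++ -> VV[2]=[0, 0, 1], msg_vec=[0, 0, 1]; VV[1]=max(VV[1],msg_vec) then VV[1][1]++ -> VV[1]=[0, 1, 1]
Event 3: SEND 1->0: VV[1][1]++ -> VV[1]=[0, 2, 1], msg_vec=[0, 2, 1]; VV[0]=max(VV[0],msg_vec) then VV[0][0]++ -> VV[0]=[2, 2, 1]
Event 4: LOCAL 2: VV[2][2]++ -> VV[2]=[0, 0, 2]
Event 5: LOCAL 0: VV[0][0]++ -> VV[0]=[3, 2, 1]
Event 6: SEND 1->2: VV[1][1]++ -> VV[1]=[0, 3, 1], msg_vec=[0, 3, 1]; VV[2]=max(VV[2],msg_vec) then VV[2][2]++ -> VV[2]=[0, 3, 3]
Event 7: LOCAL 2: VV[2][2]++ -> VV[2]=[0, 3, 4]
Event 8: SEND 1->2: VV[1][1]++ -> VV[1]=[0, 4, 1], msg_vec=[0, 4, 1]; VV[2]=max(VV[2],msg_vec) then VV[2][2]++ -> VV[2]=[0, 4, 5]
Event 9: SEND 0->2: VV[0][0]++ -> VV[0]=[4, 2, 1], msg_vec=[4, 2, 1]; VV[2]=max(VV[2],msg_vec) then VV[2][2]++ -> VV[2]=[4, 4, 6]
Event 1 stamp: [1, 0, 0]
Event 9 stamp: [4, 2, 1]
[1, 0, 0] <= [4, 2, 1]? True. Equal? False. Happens-before: True

Answer: yes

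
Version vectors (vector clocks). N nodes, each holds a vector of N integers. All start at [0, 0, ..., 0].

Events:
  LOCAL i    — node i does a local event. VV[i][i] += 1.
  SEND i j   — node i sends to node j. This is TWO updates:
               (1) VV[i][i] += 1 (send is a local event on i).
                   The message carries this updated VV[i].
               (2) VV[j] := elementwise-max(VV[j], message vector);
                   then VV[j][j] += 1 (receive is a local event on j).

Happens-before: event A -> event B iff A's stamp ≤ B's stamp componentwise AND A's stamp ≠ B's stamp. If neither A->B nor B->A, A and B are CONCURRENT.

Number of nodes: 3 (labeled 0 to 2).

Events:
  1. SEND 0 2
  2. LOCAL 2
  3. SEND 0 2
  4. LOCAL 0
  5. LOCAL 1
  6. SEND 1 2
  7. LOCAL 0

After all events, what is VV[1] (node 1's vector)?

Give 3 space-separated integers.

Initial: VV[0]=[0, 0, 0]
Initial: VV[1]=[0, 0, 0]
Initial: VV[2]=[0, 0, 0]
Event 1: SEND 0->2: VV[0][0]++ -> VV[0]=[1, 0, 0], msg_vec=[1, 0, 0]; VV[2]=max(VV[2],msg_vec) then VV[2][2]++ -> VV[2]=[1, 0, 1]
Event 2: LOCAL 2: VV[2][2]++ -> VV[2]=[1, 0, 2]
Event 3: SEND 0->2: VV[0][0]++ -> VV[0]=[2, 0, 0], msg_vec=[2, 0, 0]; VV[2]=max(VV[2],msg_vec) then VV[2][2]++ -> VV[2]=[2, 0, 3]
Event 4: LOCAL 0: VV[0][0]++ -> VV[0]=[3, 0, 0]
Event 5: LOCAL 1: VV[1][1]++ -> VV[1]=[0, 1, 0]
Event 6: SEND 1->2: VV[1][1]++ -> VV[1]=[0, 2, 0], msg_vec=[0, 2, 0]; VV[2]=max(VV[2],msg_vec) then VV[2][2]++ -> VV[2]=[2, 2, 4]
Event 7: LOCAL 0: VV[0][0]++ -> VV[0]=[4, 0, 0]
Final vectors: VV[0]=[4, 0, 0]; VV[1]=[0, 2, 0]; VV[2]=[2, 2, 4]

Answer: 0 2 0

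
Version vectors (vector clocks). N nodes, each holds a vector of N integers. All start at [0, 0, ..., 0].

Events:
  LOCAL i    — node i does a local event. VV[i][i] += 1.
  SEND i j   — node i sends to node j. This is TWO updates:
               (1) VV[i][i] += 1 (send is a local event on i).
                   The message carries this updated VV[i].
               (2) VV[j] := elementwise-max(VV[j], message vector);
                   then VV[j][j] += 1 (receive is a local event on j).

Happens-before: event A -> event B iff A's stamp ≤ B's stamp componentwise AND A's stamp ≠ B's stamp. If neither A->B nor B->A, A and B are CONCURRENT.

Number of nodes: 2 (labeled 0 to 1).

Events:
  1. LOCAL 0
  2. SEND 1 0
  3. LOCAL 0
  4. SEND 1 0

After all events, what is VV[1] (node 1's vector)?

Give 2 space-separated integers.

Answer: 0 2

Derivation:
Initial: VV[0]=[0, 0]
Initial: VV[1]=[0, 0]
Event 1: LOCAL 0: VV[0][0]++ -> VV[0]=[1, 0]
Event 2: SEND 1->0: VV[1][1]++ -> VV[1]=[0, 1], msg_vec=[0, 1]; VV[0]=max(VV[0],msg_vec) then VV[0][0]++ -> VV[0]=[2, 1]
Event 3: LOCAL 0: VV[0][0]++ -> VV[0]=[3, 1]
Event 4: SEND 1->0: VV[1][1]++ -> VV[1]=[0, 2], msg_vec=[0, 2]; VV[0]=max(VV[0],msg_vec) then VV[0][0]++ -> VV[0]=[4, 2]
Final vectors: VV[0]=[4, 2]; VV[1]=[0, 2]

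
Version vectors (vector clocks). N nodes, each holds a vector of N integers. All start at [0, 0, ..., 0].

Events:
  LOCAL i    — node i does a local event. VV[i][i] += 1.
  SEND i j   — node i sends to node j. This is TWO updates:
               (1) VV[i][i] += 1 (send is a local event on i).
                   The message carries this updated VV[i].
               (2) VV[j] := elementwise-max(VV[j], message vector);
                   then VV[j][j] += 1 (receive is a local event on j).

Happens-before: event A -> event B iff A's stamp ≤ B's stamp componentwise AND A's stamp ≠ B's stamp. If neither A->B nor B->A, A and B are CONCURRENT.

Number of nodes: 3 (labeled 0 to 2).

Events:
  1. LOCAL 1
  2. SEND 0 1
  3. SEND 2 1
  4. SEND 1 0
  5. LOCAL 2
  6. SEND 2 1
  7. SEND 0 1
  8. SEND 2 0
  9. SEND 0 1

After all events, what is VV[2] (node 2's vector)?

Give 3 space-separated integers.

Answer: 0 0 4

Derivation:
Initial: VV[0]=[0, 0, 0]
Initial: VV[1]=[0, 0, 0]
Initial: VV[2]=[0, 0, 0]
Event 1: LOCAL 1: VV[1][1]++ -> VV[1]=[0, 1, 0]
Event 2: SEND 0->1: VV[0][0]++ -> VV[0]=[1, 0, 0], msg_vec=[1, 0, 0]; VV[1]=max(VV[1],msg_vec) then VV[1][1]++ -> VV[1]=[1, 2, 0]
Event 3: SEND 2->1: VV[2][2]++ -> VV[2]=[0, 0, 1], msg_vec=[0, 0, 1]; VV[1]=max(VV[1],msg_vec) then VV[1][1]++ -> VV[1]=[1, 3, 1]
Event 4: SEND 1->0: VV[1][1]++ -> VV[1]=[1, 4, 1], msg_vec=[1, 4, 1]; VV[0]=max(VV[0],msg_vec) then VV[0][0]++ -> VV[0]=[2, 4, 1]
Event 5: LOCAL 2: VV[2][2]++ -> VV[2]=[0, 0, 2]
Event 6: SEND 2->1: VV[2][2]++ -> VV[2]=[0, 0, 3], msg_vec=[0, 0, 3]; VV[1]=max(VV[1],msg_vec) then VV[1][1]++ -> VV[1]=[1, 5, 3]
Event 7: SEND 0->1: VV[0][0]++ -> VV[0]=[3, 4, 1], msg_vec=[3, 4, 1]; VV[1]=max(VV[1],msg_vec) then VV[1][1]++ -> VV[1]=[3, 6, 3]
Event 8: SEND 2->0: VV[2][2]++ -> VV[2]=[0, 0, 4], msg_vec=[0, 0, 4]; VV[0]=max(VV[0],msg_vec) then VV[0][0]++ -> VV[0]=[4, 4, 4]
Event 9: SEND 0->1: VV[0][0]++ -> VV[0]=[5, 4, 4], msg_vec=[5, 4, 4]; VV[1]=max(VV[1],msg_vec) then VV[1][1]++ -> VV[1]=[5, 7, 4]
Final vectors: VV[0]=[5, 4, 4]; VV[1]=[5, 7, 4]; VV[2]=[0, 0, 4]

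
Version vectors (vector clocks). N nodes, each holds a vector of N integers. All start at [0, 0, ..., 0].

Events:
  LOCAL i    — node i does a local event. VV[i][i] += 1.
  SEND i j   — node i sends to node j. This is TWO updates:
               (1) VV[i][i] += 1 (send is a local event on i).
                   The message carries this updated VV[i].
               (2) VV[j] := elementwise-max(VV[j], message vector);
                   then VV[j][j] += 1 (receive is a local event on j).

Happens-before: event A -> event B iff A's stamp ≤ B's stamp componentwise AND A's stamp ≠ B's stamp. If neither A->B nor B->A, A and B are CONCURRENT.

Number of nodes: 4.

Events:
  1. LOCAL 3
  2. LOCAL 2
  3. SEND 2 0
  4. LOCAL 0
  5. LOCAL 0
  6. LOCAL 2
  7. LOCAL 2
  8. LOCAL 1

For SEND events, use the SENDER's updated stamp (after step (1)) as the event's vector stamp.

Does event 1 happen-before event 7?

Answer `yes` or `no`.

Initial: VV[0]=[0, 0, 0, 0]
Initial: VV[1]=[0, 0, 0, 0]
Initial: VV[2]=[0, 0, 0, 0]
Initial: VV[3]=[0, 0, 0, 0]
Event 1: LOCAL 3: VV[3][3]++ -> VV[3]=[0, 0, 0, 1]
Event 2: LOCAL 2: VV[2][2]++ -> VV[2]=[0, 0, 1, 0]
Event 3: SEND 2->0: VV[2][2]++ -> VV[2]=[0, 0, 2, 0], msg_vec=[0, 0, 2, 0]; VV[0]=max(VV[0],msg_vec) then VV[0][0]++ -> VV[0]=[1, 0, 2, 0]
Event 4: LOCAL 0: VV[0][0]++ -> VV[0]=[2, 0, 2, 0]
Event 5: LOCAL 0: VV[0][0]++ -> VV[0]=[3, 0, 2, 0]
Event 6: LOCAL 2: VV[2][2]++ -> VV[2]=[0, 0, 3, 0]
Event 7: LOCAL 2: VV[2][2]++ -> VV[2]=[0, 0, 4, 0]
Event 8: LOCAL 1: VV[1][1]++ -> VV[1]=[0, 1, 0, 0]
Event 1 stamp: [0, 0, 0, 1]
Event 7 stamp: [0, 0, 4, 0]
[0, 0, 0, 1] <= [0, 0, 4, 0]? False. Equal? False. Happens-before: False

Answer: no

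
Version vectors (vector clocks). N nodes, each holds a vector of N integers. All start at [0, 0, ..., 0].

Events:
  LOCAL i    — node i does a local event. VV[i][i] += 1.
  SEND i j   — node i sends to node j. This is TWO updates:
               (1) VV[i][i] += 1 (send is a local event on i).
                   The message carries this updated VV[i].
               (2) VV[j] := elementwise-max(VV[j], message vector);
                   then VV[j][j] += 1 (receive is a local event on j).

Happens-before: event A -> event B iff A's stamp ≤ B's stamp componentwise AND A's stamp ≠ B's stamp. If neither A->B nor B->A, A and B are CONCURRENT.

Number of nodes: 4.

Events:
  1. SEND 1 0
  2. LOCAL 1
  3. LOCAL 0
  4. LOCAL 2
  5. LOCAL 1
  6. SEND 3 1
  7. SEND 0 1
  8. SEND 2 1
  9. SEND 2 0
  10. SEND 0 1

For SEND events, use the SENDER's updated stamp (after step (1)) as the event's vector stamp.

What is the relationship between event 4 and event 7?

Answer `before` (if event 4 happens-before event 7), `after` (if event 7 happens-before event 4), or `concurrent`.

Initial: VV[0]=[0, 0, 0, 0]
Initial: VV[1]=[0, 0, 0, 0]
Initial: VV[2]=[0, 0, 0, 0]
Initial: VV[3]=[0, 0, 0, 0]
Event 1: SEND 1->0: VV[1][1]++ -> VV[1]=[0, 1, 0, 0], msg_vec=[0, 1, 0, 0]; VV[0]=max(VV[0],msg_vec) then VV[0][0]++ -> VV[0]=[1, 1, 0, 0]
Event 2: LOCAL 1: VV[1][1]++ -> VV[1]=[0, 2, 0, 0]
Event 3: LOCAL 0: VV[0][0]++ -> VV[0]=[2, 1, 0, 0]
Event 4: LOCAL 2: VV[2][2]++ -> VV[2]=[0, 0, 1, 0]
Event 5: LOCAL 1: VV[1][1]++ -> VV[1]=[0, 3, 0, 0]
Event 6: SEND 3->1: VV[3][3]++ -> VV[3]=[0, 0, 0, 1], msg_vec=[0, 0, 0, 1]; VV[1]=max(VV[1],msg_vec) then VV[1][1]++ -> VV[1]=[0, 4, 0, 1]
Event 7: SEND 0->1: VV[0][0]++ -> VV[0]=[3, 1, 0, 0], msg_vec=[3, 1, 0, 0]; VV[1]=max(VV[1],msg_vec) then VV[1][1]++ -> VV[1]=[3, 5, 0, 1]
Event 8: SEND 2->1: VV[2][2]++ -> VV[2]=[0, 0, 2, 0], msg_vec=[0, 0, 2, 0]; VV[1]=max(VV[1],msg_vec) then VV[1][1]++ -> VV[1]=[3, 6, 2, 1]
Event 9: SEND 2->0: VV[2][2]++ -> VV[2]=[0, 0, 3, 0], msg_vec=[0, 0, 3, 0]; VV[0]=max(VV[0],msg_vec) then VV[0][0]++ -> VV[0]=[4, 1, 3, 0]
Event 10: SEND 0->1: VV[0][0]++ -> VV[0]=[5, 1, 3, 0], msg_vec=[5, 1, 3, 0]; VV[1]=max(VV[1],msg_vec) then VV[1][1]++ -> VV[1]=[5, 7, 3, 1]
Event 4 stamp: [0, 0, 1, 0]
Event 7 stamp: [3, 1, 0, 0]
[0, 0, 1, 0] <= [3, 1, 0, 0]? False
[3, 1, 0, 0] <= [0, 0, 1, 0]? False
Relation: concurrent

Answer: concurrent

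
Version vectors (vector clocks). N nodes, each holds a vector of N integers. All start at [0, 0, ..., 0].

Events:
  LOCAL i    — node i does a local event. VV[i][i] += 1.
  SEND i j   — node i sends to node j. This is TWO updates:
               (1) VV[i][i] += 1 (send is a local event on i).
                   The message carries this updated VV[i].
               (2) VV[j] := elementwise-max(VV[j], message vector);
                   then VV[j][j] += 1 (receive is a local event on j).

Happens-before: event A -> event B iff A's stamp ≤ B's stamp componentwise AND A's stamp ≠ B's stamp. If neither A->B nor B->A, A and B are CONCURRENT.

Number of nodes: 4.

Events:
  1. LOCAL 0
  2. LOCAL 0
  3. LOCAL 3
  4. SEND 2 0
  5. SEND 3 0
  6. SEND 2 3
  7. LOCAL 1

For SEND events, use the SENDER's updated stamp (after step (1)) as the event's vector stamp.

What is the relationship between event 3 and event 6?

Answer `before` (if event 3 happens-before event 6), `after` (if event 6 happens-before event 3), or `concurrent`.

Initial: VV[0]=[0, 0, 0, 0]
Initial: VV[1]=[0, 0, 0, 0]
Initial: VV[2]=[0, 0, 0, 0]
Initial: VV[3]=[0, 0, 0, 0]
Event 1: LOCAL 0: VV[0][0]++ -> VV[0]=[1, 0, 0, 0]
Event 2: LOCAL 0: VV[0][0]++ -> VV[0]=[2, 0, 0, 0]
Event 3: LOCAL 3: VV[3][3]++ -> VV[3]=[0, 0, 0, 1]
Event 4: SEND 2->0: VV[2][2]++ -> VV[2]=[0, 0, 1, 0], msg_vec=[0, 0, 1, 0]; VV[0]=max(VV[0],msg_vec) then VV[0][0]++ -> VV[0]=[3, 0, 1, 0]
Event 5: SEND 3->0: VV[3][3]++ -> VV[3]=[0, 0, 0, 2], msg_vec=[0, 0, 0, 2]; VV[0]=max(VV[0],msg_vec) then VV[0][0]++ -> VV[0]=[4, 0, 1, 2]
Event 6: SEND 2->3: VV[2][2]++ -> VV[2]=[0, 0, 2, 0], msg_vec=[0, 0, 2, 0]; VV[3]=max(VV[3],msg_vec) then VV[3][3]++ -> VV[3]=[0, 0, 2, 3]
Event 7: LOCAL 1: VV[1][1]++ -> VV[1]=[0, 1, 0, 0]
Event 3 stamp: [0, 0, 0, 1]
Event 6 stamp: [0, 0, 2, 0]
[0, 0, 0, 1] <= [0, 0, 2, 0]? False
[0, 0, 2, 0] <= [0, 0, 0, 1]? False
Relation: concurrent

Answer: concurrent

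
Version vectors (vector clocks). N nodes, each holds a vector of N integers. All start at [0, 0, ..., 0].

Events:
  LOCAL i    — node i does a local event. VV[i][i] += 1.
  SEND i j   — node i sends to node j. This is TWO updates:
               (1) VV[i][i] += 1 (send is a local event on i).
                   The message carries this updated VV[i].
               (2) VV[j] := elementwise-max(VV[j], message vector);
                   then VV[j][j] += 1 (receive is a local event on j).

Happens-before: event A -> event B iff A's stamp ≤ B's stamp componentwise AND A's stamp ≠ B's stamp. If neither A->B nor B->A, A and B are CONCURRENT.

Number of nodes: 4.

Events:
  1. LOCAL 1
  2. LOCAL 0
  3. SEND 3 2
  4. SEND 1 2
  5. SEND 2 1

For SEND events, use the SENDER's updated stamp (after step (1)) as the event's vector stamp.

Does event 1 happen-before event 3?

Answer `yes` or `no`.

Answer: no

Derivation:
Initial: VV[0]=[0, 0, 0, 0]
Initial: VV[1]=[0, 0, 0, 0]
Initial: VV[2]=[0, 0, 0, 0]
Initial: VV[3]=[0, 0, 0, 0]
Event 1: LOCAL 1: VV[1][1]++ -> VV[1]=[0, 1, 0, 0]
Event 2: LOCAL 0: VV[0][0]++ -> VV[0]=[1, 0, 0, 0]
Event 3: SEND 3->2: VV[3][3]++ -> VV[3]=[0, 0, 0, 1], msg_vec=[0, 0, 0, 1]; VV[2]=max(VV[2],msg_vec) then VV[2][2]++ -> VV[2]=[0, 0, 1, 1]
Event 4: SEND 1->2: VV[1][1]++ -> VV[1]=[0, 2, 0, 0], msg_vec=[0, 2, 0, 0]; VV[2]=max(VV[2],msg_vec) then VV[2][2]++ -> VV[2]=[0, 2, 2, 1]
Event 5: SEND 2->1: VV[2][2]++ -> VV[2]=[0, 2, 3, 1], msg_vec=[0, 2, 3, 1]; VV[1]=max(VV[1],msg_vec) then VV[1][1]++ -> VV[1]=[0, 3, 3, 1]
Event 1 stamp: [0, 1, 0, 0]
Event 3 stamp: [0, 0, 0, 1]
[0, 1, 0, 0] <= [0, 0, 0, 1]? False. Equal? False. Happens-before: False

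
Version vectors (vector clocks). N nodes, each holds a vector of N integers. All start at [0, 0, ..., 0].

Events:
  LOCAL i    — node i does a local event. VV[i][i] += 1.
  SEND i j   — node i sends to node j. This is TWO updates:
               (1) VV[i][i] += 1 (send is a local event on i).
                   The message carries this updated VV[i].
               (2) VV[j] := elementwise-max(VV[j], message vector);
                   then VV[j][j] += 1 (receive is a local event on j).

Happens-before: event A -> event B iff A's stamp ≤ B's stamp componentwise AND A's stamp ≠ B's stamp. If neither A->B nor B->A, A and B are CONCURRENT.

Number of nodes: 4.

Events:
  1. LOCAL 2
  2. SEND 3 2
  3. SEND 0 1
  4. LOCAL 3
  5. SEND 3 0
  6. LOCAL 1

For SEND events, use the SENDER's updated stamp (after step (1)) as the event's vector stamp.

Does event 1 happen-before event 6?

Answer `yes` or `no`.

Answer: no

Derivation:
Initial: VV[0]=[0, 0, 0, 0]
Initial: VV[1]=[0, 0, 0, 0]
Initial: VV[2]=[0, 0, 0, 0]
Initial: VV[3]=[0, 0, 0, 0]
Event 1: LOCAL 2: VV[2][2]++ -> VV[2]=[0, 0, 1, 0]
Event 2: SEND 3->2: VV[3][3]++ -> VV[3]=[0, 0, 0, 1], msg_vec=[0, 0, 0, 1]; VV[2]=max(VV[2],msg_vec) then VV[2][2]++ -> VV[2]=[0, 0, 2, 1]
Event 3: SEND 0->1: VV[0][0]++ -> VV[0]=[1, 0, 0, 0], msg_vec=[1, 0, 0, 0]; VV[1]=max(VV[1],msg_vec) then VV[1][1]++ -> VV[1]=[1, 1, 0, 0]
Event 4: LOCAL 3: VV[3][3]++ -> VV[3]=[0, 0, 0, 2]
Event 5: SEND 3->0: VV[3][3]++ -> VV[3]=[0, 0, 0, 3], msg_vec=[0, 0, 0, 3]; VV[0]=max(VV[0],msg_vec) then VV[0][0]++ -> VV[0]=[2, 0, 0, 3]
Event 6: LOCAL 1: VV[1][1]++ -> VV[1]=[1, 2, 0, 0]
Event 1 stamp: [0, 0, 1, 0]
Event 6 stamp: [1, 2, 0, 0]
[0, 0, 1, 0] <= [1, 2, 0, 0]? False. Equal? False. Happens-before: False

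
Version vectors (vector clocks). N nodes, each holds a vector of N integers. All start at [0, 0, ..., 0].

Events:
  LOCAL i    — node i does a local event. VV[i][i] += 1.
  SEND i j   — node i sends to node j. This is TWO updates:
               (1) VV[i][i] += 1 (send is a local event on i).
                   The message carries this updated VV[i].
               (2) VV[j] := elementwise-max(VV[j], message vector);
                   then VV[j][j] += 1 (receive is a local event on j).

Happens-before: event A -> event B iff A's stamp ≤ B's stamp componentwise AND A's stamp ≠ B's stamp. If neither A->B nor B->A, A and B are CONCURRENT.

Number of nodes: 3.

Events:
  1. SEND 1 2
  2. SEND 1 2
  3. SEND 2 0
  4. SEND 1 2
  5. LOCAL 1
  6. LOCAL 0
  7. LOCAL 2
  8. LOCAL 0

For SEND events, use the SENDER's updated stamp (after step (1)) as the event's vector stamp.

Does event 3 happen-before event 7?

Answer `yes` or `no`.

Answer: yes

Derivation:
Initial: VV[0]=[0, 0, 0]
Initial: VV[1]=[0, 0, 0]
Initial: VV[2]=[0, 0, 0]
Event 1: SEND 1->2: VV[1][1]++ -> VV[1]=[0, 1, 0], msg_vec=[0, 1, 0]; VV[2]=max(VV[2],msg_vec) then VV[2][2]++ -> VV[2]=[0, 1, 1]
Event 2: SEND 1->2: VV[1][1]++ -> VV[1]=[0, 2, 0], msg_vec=[0, 2, 0]; VV[2]=max(VV[2],msg_vec) then VV[2][2]++ -> VV[2]=[0, 2, 2]
Event 3: SEND 2->0: VV[2][2]++ -> VV[2]=[0, 2, 3], msg_vec=[0, 2, 3]; VV[0]=max(VV[0],msg_vec) then VV[0][0]++ -> VV[0]=[1, 2, 3]
Event 4: SEND 1->2: VV[1][1]++ -> VV[1]=[0, 3, 0], msg_vec=[0, 3, 0]; VV[2]=max(VV[2],msg_vec) then VV[2][2]++ -> VV[2]=[0, 3, 4]
Event 5: LOCAL 1: VV[1][1]++ -> VV[1]=[0, 4, 0]
Event 6: LOCAL 0: VV[0][0]++ -> VV[0]=[2, 2, 3]
Event 7: LOCAL 2: VV[2][2]++ -> VV[2]=[0, 3, 5]
Event 8: LOCAL 0: VV[0][0]++ -> VV[0]=[3, 2, 3]
Event 3 stamp: [0, 2, 3]
Event 7 stamp: [0, 3, 5]
[0, 2, 3] <= [0, 3, 5]? True. Equal? False. Happens-before: True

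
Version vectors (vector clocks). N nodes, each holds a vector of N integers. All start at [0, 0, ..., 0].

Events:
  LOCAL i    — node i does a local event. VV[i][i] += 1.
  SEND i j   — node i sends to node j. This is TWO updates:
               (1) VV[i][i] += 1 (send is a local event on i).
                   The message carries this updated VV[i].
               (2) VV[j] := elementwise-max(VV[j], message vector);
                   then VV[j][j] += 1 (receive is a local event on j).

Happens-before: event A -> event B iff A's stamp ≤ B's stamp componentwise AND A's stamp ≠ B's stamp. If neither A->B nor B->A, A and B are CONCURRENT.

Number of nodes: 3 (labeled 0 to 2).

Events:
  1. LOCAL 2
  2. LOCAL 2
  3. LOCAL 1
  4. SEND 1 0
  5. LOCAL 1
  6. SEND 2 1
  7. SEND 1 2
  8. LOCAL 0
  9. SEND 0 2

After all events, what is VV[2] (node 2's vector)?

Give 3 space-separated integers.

Initial: VV[0]=[0, 0, 0]
Initial: VV[1]=[0, 0, 0]
Initial: VV[2]=[0, 0, 0]
Event 1: LOCAL 2: VV[2][2]++ -> VV[2]=[0, 0, 1]
Event 2: LOCAL 2: VV[2][2]++ -> VV[2]=[0, 0, 2]
Event 3: LOCAL 1: VV[1][1]++ -> VV[1]=[0, 1, 0]
Event 4: SEND 1->0: VV[1][1]++ -> VV[1]=[0, 2, 0], msg_vec=[0, 2, 0]; VV[0]=max(VV[0],msg_vec) then VV[0][0]++ -> VV[0]=[1, 2, 0]
Event 5: LOCAL 1: VV[1][1]++ -> VV[1]=[0, 3, 0]
Event 6: SEND 2->1: VV[2][2]++ -> VV[2]=[0, 0, 3], msg_vec=[0, 0, 3]; VV[1]=max(VV[1],msg_vec) then VV[1][1]++ -> VV[1]=[0, 4, 3]
Event 7: SEND 1->2: VV[1][1]++ -> VV[1]=[0, 5, 3], msg_vec=[0, 5, 3]; VV[2]=max(VV[2],msg_vec) then VV[2][2]++ -> VV[2]=[0, 5, 4]
Event 8: LOCAL 0: VV[0][0]++ -> VV[0]=[2, 2, 0]
Event 9: SEND 0->2: VV[0][0]++ -> VV[0]=[3, 2, 0], msg_vec=[3, 2, 0]; VV[2]=max(VV[2],msg_vec) then VV[2][2]++ -> VV[2]=[3, 5, 5]
Final vectors: VV[0]=[3, 2, 0]; VV[1]=[0, 5, 3]; VV[2]=[3, 5, 5]

Answer: 3 5 5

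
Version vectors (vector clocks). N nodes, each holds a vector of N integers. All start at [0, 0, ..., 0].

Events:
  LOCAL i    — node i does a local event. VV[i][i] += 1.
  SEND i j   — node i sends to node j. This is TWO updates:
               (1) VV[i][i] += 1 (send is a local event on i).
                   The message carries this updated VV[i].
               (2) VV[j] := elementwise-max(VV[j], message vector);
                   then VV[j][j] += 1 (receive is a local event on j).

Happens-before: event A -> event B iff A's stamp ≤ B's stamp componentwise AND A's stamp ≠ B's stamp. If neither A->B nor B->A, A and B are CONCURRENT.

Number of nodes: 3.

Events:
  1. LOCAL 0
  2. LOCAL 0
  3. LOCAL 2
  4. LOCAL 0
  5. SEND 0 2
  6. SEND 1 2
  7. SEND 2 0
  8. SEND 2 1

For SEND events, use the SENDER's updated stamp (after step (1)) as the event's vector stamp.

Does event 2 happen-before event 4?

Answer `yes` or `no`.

Initial: VV[0]=[0, 0, 0]
Initial: VV[1]=[0, 0, 0]
Initial: VV[2]=[0, 0, 0]
Event 1: LOCAL 0: VV[0][0]++ -> VV[0]=[1, 0, 0]
Event 2: LOCAL 0: VV[0][0]++ -> VV[0]=[2, 0, 0]
Event 3: LOCAL 2: VV[2][2]++ -> VV[2]=[0, 0, 1]
Event 4: LOCAL 0: VV[0][0]++ -> VV[0]=[3, 0, 0]
Event 5: SEND 0->2: VV[0][0]++ -> VV[0]=[4, 0, 0], msg_vec=[4, 0, 0]; VV[2]=max(VV[2],msg_vec) then VV[2][2]++ -> VV[2]=[4, 0, 2]
Event 6: SEND 1->2: VV[1][1]++ -> VV[1]=[0, 1, 0], msg_vec=[0, 1, 0]; VV[2]=max(VV[2],msg_vec) then VV[2][2]++ -> VV[2]=[4, 1, 3]
Event 7: SEND 2->0: VV[2][2]++ -> VV[2]=[4, 1, 4], msg_vec=[4, 1, 4]; VV[0]=max(VV[0],msg_vec) then VV[0][0]++ -> VV[0]=[5, 1, 4]
Event 8: SEND 2->1: VV[2][2]++ -> VV[2]=[4, 1, 5], msg_vec=[4, 1, 5]; VV[1]=max(VV[1],msg_vec) then VV[1][1]++ -> VV[1]=[4, 2, 5]
Event 2 stamp: [2, 0, 0]
Event 4 stamp: [3, 0, 0]
[2, 0, 0] <= [3, 0, 0]? True. Equal? False. Happens-before: True

Answer: yes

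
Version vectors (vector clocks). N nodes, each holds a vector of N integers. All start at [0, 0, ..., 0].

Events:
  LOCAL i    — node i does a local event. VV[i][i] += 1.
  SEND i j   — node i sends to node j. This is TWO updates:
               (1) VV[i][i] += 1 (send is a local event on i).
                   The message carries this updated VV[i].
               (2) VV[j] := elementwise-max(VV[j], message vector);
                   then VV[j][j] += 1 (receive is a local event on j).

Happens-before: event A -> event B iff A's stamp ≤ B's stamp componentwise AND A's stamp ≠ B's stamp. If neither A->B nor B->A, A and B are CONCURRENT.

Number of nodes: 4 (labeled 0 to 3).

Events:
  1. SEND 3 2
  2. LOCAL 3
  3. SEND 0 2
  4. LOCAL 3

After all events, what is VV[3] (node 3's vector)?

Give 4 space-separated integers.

Initial: VV[0]=[0, 0, 0, 0]
Initial: VV[1]=[0, 0, 0, 0]
Initial: VV[2]=[0, 0, 0, 0]
Initial: VV[3]=[0, 0, 0, 0]
Event 1: SEND 3->2: VV[3][3]++ -> VV[3]=[0, 0, 0, 1], msg_vec=[0, 0, 0, 1]; VV[2]=max(VV[2],msg_vec) then VV[2][2]++ -> VV[2]=[0, 0, 1, 1]
Event 2: LOCAL 3: VV[3][3]++ -> VV[3]=[0, 0, 0, 2]
Event 3: SEND 0->2: VV[0][0]++ -> VV[0]=[1, 0, 0, 0], msg_vec=[1, 0, 0, 0]; VV[2]=max(VV[2],msg_vec) then VV[2][2]++ -> VV[2]=[1, 0, 2, 1]
Event 4: LOCAL 3: VV[3][3]++ -> VV[3]=[0, 0, 0, 3]
Final vectors: VV[0]=[1, 0, 0, 0]; VV[1]=[0, 0, 0, 0]; VV[2]=[1, 0, 2, 1]; VV[3]=[0, 0, 0, 3]

Answer: 0 0 0 3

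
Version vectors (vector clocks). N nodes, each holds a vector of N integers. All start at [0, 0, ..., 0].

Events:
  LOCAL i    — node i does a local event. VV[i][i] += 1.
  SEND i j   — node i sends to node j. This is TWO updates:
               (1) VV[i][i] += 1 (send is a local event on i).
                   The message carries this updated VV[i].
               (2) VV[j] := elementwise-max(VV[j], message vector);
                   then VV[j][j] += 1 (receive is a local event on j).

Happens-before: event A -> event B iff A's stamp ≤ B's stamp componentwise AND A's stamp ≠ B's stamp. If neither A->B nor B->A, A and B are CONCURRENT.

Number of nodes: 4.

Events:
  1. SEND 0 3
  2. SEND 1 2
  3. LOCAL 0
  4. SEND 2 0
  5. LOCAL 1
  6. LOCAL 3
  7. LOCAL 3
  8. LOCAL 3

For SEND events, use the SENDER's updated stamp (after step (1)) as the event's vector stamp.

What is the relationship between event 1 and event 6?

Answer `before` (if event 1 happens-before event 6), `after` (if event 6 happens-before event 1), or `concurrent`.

Answer: before

Derivation:
Initial: VV[0]=[0, 0, 0, 0]
Initial: VV[1]=[0, 0, 0, 0]
Initial: VV[2]=[0, 0, 0, 0]
Initial: VV[3]=[0, 0, 0, 0]
Event 1: SEND 0->3: VV[0][0]++ -> VV[0]=[1, 0, 0, 0], msg_vec=[1, 0, 0, 0]; VV[3]=max(VV[3],msg_vec) then VV[3][3]++ -> VV[3]=[1, 0, 0, 1]
Event 2: SEND 1->2: VV[1][1]++ -> VV[1]=[0, 1, 0, 0], msg_vec=[0, 1, 0, 0]; VV[2]=max(VV[2],msg_vec) then VV[2][2]++ -> VV[2]=[0, 1, 1, 0]
Event 3: LOCAL 0: VV[0][0]++ -> VV[0]=[2, 0, 0, 0]
Event 4: SEND 2->0: VV[2][2]++ -> VV[2]=[0, 1, 2, 0], msg_vec=[0, 1, 2, 0]; VV[0]=max(VV[0],msg_vec) then VV[0][0]++ -> VV[0]=[3, 1, 2, 0]
Event 5: LOCAL 1: VV[1][1]++ -> VV[1]=[0, 2, 0, 0]
Event 6: LOCAL 3: VV[3][3]++ -> VV[3]=[1, 0, 0, 2]
Event 7: LOCAL 3: VV[3][3]++ -> VV[3]=[1, 0, 0, 3]
Event 8: LOCAL 3: VV[3][3]++ -> VV[3]=[1, 0, 0, 4]
Event 1 stamp: [1, 0, 0, 0]
Event 6 stamp: [1, 0, 0, 2]
[1, 0, 0, 0] <= [1, 0, 0, 2]? True
[1, 0, 0, 2] <= [1, 0, 0, 0]? False
Relation: before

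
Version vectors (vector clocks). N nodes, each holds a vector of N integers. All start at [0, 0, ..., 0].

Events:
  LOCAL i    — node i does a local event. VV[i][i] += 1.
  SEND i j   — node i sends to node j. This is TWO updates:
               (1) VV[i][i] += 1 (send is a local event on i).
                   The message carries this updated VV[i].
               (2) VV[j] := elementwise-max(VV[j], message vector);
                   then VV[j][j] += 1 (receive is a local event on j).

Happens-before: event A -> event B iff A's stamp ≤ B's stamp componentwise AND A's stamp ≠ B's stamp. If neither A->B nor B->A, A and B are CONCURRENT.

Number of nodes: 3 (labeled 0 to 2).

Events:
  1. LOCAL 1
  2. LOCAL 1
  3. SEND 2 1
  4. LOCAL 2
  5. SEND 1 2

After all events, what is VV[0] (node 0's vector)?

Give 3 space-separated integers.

Initial: VV[0]=[0, 0, 0]
Initial: VV[1]=[0, 0, 0]
Initial: VV[2]=[0, 0, 0]
Event 1: LOCAL 1: VV[1][1]++ -> VV[1]=[0, 1, 0]
Event 2: LOCAL 1: VV[1][1]++ -> VV[1]=[0, 2, 0]
Event 3: SEND 2->1: VV[2][2]++ -> VV[2]=[0, 0, 1], msg_vec=[0, 0, 1]; VV[1]=max(VV[1],msg_vec) then VV[1][1]++ -> VV[1]=[0, 3, 1]
Event 4: LOCAL 2: VV[2][2]++ -> VV[2]=[0, 0, 2]
Event 5: SEND 1->2: VV[1][1]++ -> VV[1]=[0, 4, 1], msg_vec=[0, 4, 1]; VV[2]=max(VV[2],msg_vec) then VV[2][2]++ -> VV[2]=[0, 4, 3]
Final vectors: VV[0]=[0, 0, 0]; VV[1]=[0, 4, 1]; VV[2]=[0, 4, 3]

Answer: 0 0 0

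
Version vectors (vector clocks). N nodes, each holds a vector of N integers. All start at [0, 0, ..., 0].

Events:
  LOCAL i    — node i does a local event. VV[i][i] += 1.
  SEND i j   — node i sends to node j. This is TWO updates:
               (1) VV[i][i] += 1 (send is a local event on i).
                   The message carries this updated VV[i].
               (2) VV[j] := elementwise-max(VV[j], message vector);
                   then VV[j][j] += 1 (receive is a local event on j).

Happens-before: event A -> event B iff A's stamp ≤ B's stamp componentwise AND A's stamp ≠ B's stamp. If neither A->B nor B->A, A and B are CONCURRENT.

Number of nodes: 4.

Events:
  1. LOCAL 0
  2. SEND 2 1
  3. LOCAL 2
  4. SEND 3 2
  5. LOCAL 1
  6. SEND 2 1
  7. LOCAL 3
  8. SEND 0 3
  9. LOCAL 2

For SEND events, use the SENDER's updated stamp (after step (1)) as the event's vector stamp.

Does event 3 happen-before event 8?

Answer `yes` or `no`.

Initial: VV[0]=[0, 0, 0, 0]
Initial: VV[1]=[0, 0, 0, 0]
Initial: VV[2]=[0, 0, 0, 0]
Initial: VV[3]=[0, 0, 0, 0]
Event 1: LOCAL 0: VV[0][0]++ -> VV[0]=[1, 0, 0, 0]
Event 2: SEND 2->1: VV[2][2]++ -> VV[2]=[0, 0, 1, 0], msg_vec=[0, 0, 1, 0]; VV[1]=max(VV[1],msg_vec) then VV[1][1]++ -> VV[1]=[0, 1, 1, 0]
Event 3: LOCAL 2: VV[2][2]++ -> VV[2]=[0, 0, 2, 0]
Event 4: SEND 3->2: VV[3][3]++ -> VV[3]=[0, 0, 0, 1], msg_vec=[0, 0, 0, 1]; VV[2]=max(VV[2],msg_vec) then VV[2][2]++ -> VV[2]=[0, 0, 3, 1]
Event 5: LOCAL 1: VV[1][1]++ -> VV[1]=[0, 2, 1, 0]
Event 6: SEND 2->1: VV[2][2]++ -> VV[2]=[0, 0, 4, 1], msg_vec=[0, 0, 4, 1]; VV[1]=max(VV[1],msg_vec) then VV[1][1]++ -> VV[1]=[0, 3, 4, 1]
Event 7: LOCAL 3: VV[3][3]++ -> VV[3]=[0, 0, 0, 2]
Event 8: SEND 0->3: VV[0][0]++ -> VV[0]=[2, 0, 0, 0], msg_vec=[2, 0, 0, 0]; VV[3]=max(VV[3],msg_vec) then VV[3][3]++ -> VV[3]=[2, 0, 0, 3]
Event 9: LOCAL 2: VV[2][2]++ -> VV[2]=[0, 0, 5, 1]
Event 3 stamp: [0, 0, 2, 0]
Event 8 stamp: [2, 0, 0, 0]
[0, 0, 2, 0] <= [2, 0, 0, 0]? False. Equal? False. Happens-before: False

Answer: no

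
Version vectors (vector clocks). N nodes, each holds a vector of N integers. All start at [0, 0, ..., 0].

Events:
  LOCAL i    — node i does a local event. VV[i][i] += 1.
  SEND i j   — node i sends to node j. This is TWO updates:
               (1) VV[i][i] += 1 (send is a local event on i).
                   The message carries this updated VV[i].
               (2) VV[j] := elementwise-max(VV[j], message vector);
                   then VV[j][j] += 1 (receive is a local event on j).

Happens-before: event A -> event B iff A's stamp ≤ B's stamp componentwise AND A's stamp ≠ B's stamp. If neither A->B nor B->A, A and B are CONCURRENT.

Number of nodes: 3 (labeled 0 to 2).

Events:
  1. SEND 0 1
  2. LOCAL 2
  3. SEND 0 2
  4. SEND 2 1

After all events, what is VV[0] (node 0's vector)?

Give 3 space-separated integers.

Initial: VV[0]=[0, 0, 0]
Initial: VV[1]=[0, 0, 0]
Initial: VV[2]=[0, 0, 0]
Event 1: SEND 0->1: VV[0][0]++ -> VV[0]=[1, 0, 0], msg_vec=[1, 0, 0]; VV[1]=max(VV[1],msg_vec) then VV[1][1]++ -> VV[1]=[1, 1, 0]
Event 2: LOCAL 2: VV[2][2]++ -> VV[2]=[0, 0, 1]
Event 3: SEND 0->2: VV[0][0]++ -> VV[0]=[2, 0, 0], msg_vec=[2, 0, 0]; VV[2]=max(VV[2],msg_vec) then VV[2][2]++ -> VV[2]=[2, 0, 2]
Event 4: SEND 2->1: VV[2][2]++ -> VV[2]=[2, 0, 3], msg_vec=[2, 0, 3]; VV[1]=max(VV[1],msg_vec) then VV[1][1]++ -> VV[1]=[2, 2, 3]
Final vectors: VV[0]=[2, 0, 0]; VV[1]=[2, 2, 3]; VV[2]=[2, 0, 3]

Answer: 2 0 0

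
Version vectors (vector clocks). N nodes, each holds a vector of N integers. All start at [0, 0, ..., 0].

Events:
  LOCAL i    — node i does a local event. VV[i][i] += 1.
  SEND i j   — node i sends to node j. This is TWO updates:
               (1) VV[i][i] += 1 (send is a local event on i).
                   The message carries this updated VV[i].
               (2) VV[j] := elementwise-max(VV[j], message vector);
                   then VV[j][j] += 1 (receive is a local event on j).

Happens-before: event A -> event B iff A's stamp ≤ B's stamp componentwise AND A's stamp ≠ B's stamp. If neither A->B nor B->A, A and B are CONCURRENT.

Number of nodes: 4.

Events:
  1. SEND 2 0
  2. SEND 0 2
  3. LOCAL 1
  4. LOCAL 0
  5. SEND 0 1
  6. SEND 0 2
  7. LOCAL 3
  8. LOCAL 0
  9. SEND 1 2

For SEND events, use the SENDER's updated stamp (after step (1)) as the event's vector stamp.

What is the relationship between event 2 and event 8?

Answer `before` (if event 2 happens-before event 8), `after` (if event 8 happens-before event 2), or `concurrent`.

Initial: VV[0]=[0, 0, 0, 0]
Initial: VV[1]=[0, 0, 0, 0]
Initial: VV[2]=[0, 0, 0, 0]
Initial: VV[3]=[0, 0, 0, 0]
Event 1: SEND 2->0: VV[2][2]++ -> VV[2]=[0, 0, 1, 0], msg_vec=[0, 0, 1, 0]; VV[0]=max(VV[0],msg_vec) then VV[0][0]++ -> VV[0]=[1, 0, 1, 0]
Event 2: SEND 0->2: VV[0][0]++ -> VV[0]=[2, 0, 1, 0], msg_vec=[2, 0, 1, 0]; VV[2]=max(VV[2],msg_vec) then VV[2][2]++ -> VV[2]=[2, 0, 2, 0]
Event 3: LOCAL 1: VV[1][1]++ -> VV[1]=[0, 1, 0, 0]
Event 4: LOCAL 0: VV[0][0]++ -> VV[0]=[3, 0, 1, 0]
Event 5: SEND 0->1: VV[0][0]++ -> VV[0]=[4, 0, 1, 0], msg_vec=[4, 0, 1, 0]; VV[1]=max(VV[1],msg_vec) then VV[1][1]++ -> VV[1]=[4, 2, 1, 0]
Event 6: SEND 0->2: VV[0][0]++ -> VV[0]=[5, 0, 1, 0], msg_vec=[5, 0, 1, 0]; VV[2]=max(VV[2],msg_vec) then VV[2][2]++ -> VV[2]=[5, 0, 3, 0]
Event 7: LOCAL 3: VV[3][3]++ -> VV[3]=[0, 0, 0, 1]
Event 8: LOCAL 0: VV[0][0]++ -> VV[0]=[6, 0, 1, 0]
Event 9: SEND 1->2: VV[1][1]++ -> VV[1]=[4, 3, 1, 0], msg_vec=[4, 3, 1, 0]; VV[2]=max(VV[2],msg_vec) then VV[2][2]++ -> VV[2]=[5, 3, 4, 0]
Event 2 stamp: [2, 0, 1, 0]
Event 8 stamp: [6, 0, 1, 0]
[2, 0, 1, 0] <= [6, 0, 1, 0]? True
[6, 0, 1, 0] <= [2, 0, 1, 0]? False
Relation: before

Answer: before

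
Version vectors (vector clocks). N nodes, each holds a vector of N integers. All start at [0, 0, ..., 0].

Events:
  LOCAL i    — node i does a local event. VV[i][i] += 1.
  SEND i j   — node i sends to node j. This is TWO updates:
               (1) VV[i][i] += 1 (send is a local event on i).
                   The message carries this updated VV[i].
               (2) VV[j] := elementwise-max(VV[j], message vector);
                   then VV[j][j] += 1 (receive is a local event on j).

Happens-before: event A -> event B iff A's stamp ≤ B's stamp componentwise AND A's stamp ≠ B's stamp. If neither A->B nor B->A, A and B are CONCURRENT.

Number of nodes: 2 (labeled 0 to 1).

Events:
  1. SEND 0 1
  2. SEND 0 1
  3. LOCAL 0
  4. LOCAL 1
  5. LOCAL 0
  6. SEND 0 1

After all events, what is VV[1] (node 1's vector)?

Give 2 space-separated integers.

Answer: 5 4

Derivation:
Initial: VV[0]=[0, 0]
Initial: VV[1]=[0, 0]
Event 1: SEND 0->1: VV[0][0]++ -> VV[0]=[1, 0], msg_vec=[1, 0]; VV[1]=max(VV[1],msg_vec) then VV[1][1]++ -> VV[1]=[1, 1]
Event 2: SEND 0->1: VV[0][0]++ -> VV[0]=[2, 0], msg_vec=[2, 0]; VV[1]=max(VV[1],msg_vec) then VV[1][1]++ -> VV[1]=[2, 2]
Event 3: LOCAL 0: VV[0][0]++ -> VV[0]=[3, 0]
Event 4: LOCAL 1: VV[1][1]++ -> VV[1]=[2, 3]
Event 5: LOCAL 0: VV[0][0]++ -> VV[0]=[4, 0]
Event 6: SEND 0->1: VV[0][0]++ -> VV[0]=[5, 0], msg_vec=[5, 0]; VV[1]=max(VV[1],msg_vec) then VV[1][1]++ -> VV[1]=[5, 4]
Final vectors: VV[0]=[5, 0]; VV[1]=[5, 4]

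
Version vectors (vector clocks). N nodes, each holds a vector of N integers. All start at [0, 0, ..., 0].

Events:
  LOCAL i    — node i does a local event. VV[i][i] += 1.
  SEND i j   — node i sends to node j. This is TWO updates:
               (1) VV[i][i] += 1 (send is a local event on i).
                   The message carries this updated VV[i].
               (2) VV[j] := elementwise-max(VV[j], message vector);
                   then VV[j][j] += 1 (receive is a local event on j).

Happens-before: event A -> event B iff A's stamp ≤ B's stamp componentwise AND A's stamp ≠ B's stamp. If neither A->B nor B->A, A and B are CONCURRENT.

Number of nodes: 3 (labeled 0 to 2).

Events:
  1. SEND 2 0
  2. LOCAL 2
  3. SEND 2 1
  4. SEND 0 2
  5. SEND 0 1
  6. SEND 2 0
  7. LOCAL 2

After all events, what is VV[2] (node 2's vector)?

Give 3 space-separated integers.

Initial: VV[0]=[0, 0, 0]
Initial: VV[1]=[0, 0, 0]
Initial: VV[2]=[0, 0, 0]
Event 1: SEND 2->0: VV[2][2]++ -> VV[2]=[0, 0, 1], msg_vec=[0, 0, 1]; VV[0]=max(VV[0],msg_vec) then VV[0][0]++ -> VV[0]=[1, 0, 1]
Event 2: LOCAL 2: VV[2][2]++ -> VV[2]=[0, 0, 2]
Event 3: SEND 2->1: VV[2][2]++ -> VV[2]=[0, 0, 3], msg_vec=[0, 0, 3]; VV[1]=max(VV[1],msg_vec) then VV[1][1]++ -> VV[1]=[0, 1, 3]
Event 4: SEND 0->2: VV[0][0]++ -> VV[0]=[2, 0, 1], msg_vec=[2, 0, 1]; VV[2]=max(VV[2],msg_vec) then VV[2][2]++ -> VV[2]=[2, 0, 4]
Event 5: SEND 0->1: VV[0][0]++ -> VV[0]=[3, 0, 1], msg_vec=[3, 0, 1]; VV[1]=max(VV[1],msg_vec) then VV[1][1]++ -> VV[1]=[3, 2, 3]
Event 6: SEND 2->0: VV[2][2]++ -> VV[2]=[2, 0, 5], msg_vec=[2, 0, 5]; VV[0]=max(VV[0],msg_vec) then VV[0][0]++ -> VV[0]=[4, 0, 5]
Event 7: LOCAL 2: VV[2][2]++ -> VV[2]=[2, 0, 6]
Final vectors: VV[0]=[4, 0, 5]; VV[1]=[3, 2, 3]; VV[2]=[2, 0, 6]

Answer: 2 0 6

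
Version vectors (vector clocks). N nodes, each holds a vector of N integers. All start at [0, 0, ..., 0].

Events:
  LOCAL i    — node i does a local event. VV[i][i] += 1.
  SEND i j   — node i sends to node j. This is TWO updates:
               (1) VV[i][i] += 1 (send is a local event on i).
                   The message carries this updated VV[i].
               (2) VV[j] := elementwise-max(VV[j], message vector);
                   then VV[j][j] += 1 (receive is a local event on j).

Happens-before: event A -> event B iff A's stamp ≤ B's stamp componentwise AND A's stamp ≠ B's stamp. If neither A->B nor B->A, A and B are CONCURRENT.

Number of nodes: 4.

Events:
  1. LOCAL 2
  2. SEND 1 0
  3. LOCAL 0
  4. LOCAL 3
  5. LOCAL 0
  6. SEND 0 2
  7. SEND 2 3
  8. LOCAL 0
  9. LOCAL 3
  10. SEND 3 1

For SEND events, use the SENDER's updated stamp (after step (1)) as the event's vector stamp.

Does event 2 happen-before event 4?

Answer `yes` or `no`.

Answer: no

Derivation:
Initial: VV[0]=[0, 0, 0, 0]
Initial: VV[1]=[0, 0, 0, 0]
Initial: VV[2]=[0, 0, 0, 0]
Initial: VV[3]=[0, 0, 0, 0]
Event 1: LOCAL 2: VV[2][2]++ -> VV[2]=[0, 0, 1, 0]
Event 2: SEND 1->0: VV[1][1]++ -> VV[1]=[0, 1, 0, 0], msg_vec=[0, 1, 0, 0]; VV[0]=max(VV[0],msg_vec) then VV[0][0]++ -> VV[0]=[1, 1, 0, 0]
Event 3: LOCAL 0: VV[0][0]++ -> VV[0]=[2, 1, 0, 0]
Event 4: LOCAL 3: VV[3][3]++ -> VV[3]=[0, 0, 0, 1]
Event 5: LOCAL 0: VV[0][0]++ -> VV[0]=[3, 1, 0, 0]
Event 6: SEND 0->2: VV[0][0]++ -> VV[0]=[4, 1, 0, 0], msg_vec=[4, 1, 0, 0]; VV[2]=max(VV[2],msg_vec) then VV[2][2]++ -> VV[2]=[4, 1, 2, 0]
Event 7: SEND 2->3: VV[2][2]++ -> VV[2]=[4, 1, 3, 0], msg_vec=[4, 1, 3, 0]; VV[3]=max(VV[3],msg_vec) then VV[3][3]++ -> VV[3]=[4, 1, 3, 2]
Event 8: LOCAL 0: VV[0][0]++ -> VV[0]=[5, 1, 0, 0]
Event 9: LOCAL 3: VV[3][3]++ -> VV[3]=[4, 1, 3, 3]
Event 10: SEND 3->1: VV[3][3]++ -> VV[3]=[4, 1, 3, 4], msg_vec=[4, 1, 3, 4]; VV[1]=max(VV[1],msg_vec) then VV[1][1]++ -> VV[1]=[4, 2, 3, 4]
Event 2 stamp: [0, 1, 0, 0]
Event 4 stamp: [0, 0, 0, 1]
[0, 1, 0, 0] <= [0, 0, 0, 1]? False. Equal? False. Happens-before: False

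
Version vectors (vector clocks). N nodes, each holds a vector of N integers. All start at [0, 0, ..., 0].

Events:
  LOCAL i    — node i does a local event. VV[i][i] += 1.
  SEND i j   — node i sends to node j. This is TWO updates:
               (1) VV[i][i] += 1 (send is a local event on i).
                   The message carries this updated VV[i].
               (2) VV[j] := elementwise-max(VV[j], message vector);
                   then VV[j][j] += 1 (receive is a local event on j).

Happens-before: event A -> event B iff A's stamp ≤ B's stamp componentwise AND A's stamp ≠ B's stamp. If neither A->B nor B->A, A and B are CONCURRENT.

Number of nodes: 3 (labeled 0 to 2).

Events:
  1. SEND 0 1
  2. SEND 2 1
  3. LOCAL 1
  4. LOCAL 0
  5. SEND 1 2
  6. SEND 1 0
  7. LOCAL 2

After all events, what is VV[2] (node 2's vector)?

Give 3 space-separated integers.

Initial: VV[0]=[0, 0, 0]
Initial: VV[1]=[0, 0, 0]
Initial: VV[2]=[0, 0, 0]
Event 1: SEND 0->1: VV[0][0]++ -> VV[0]=[1, 0, 0], msg_vec=[1, 0, 0]; VV[1]=max(VV[1],msg_vec) then VV[1][1]++ -> VV[1]=[1, 1, 0]
Event 2: SEND 2->1: VV[2][2]++ -> VV[2]=[0, 0, 1], msg_vec=[0, 0, 1]; VV[1]=max(VV[1],msg_vec) then VV[1][1]++ -> VV[1]=[1, 2, 1]
Event 3: LOCAL 1: VV[1][1]++ -> VV[1]=[1, 3, 1]
Event 4: LOCAL 0: VV[0][0]++ -> VV[0]=[2, 0, 0]
Event 5: SEND 1->2: VV[1][1]++ -> VV[1]=[1, 4, 1], msg_vec=[1, 4, 1]; VV[2]=max(VV[2],msg_vec) then VV[2][2]++ -> VV[2]=[1, 4, 2]
Event 6: SEND 1->0: VV[1][1]++ -> VV[1]=[1, 5, 1], msg_vec=[1, 5, 1]; VV[0]=max(VV[0],msg_vec) then VV[0][0]++ -> VV[0]=[3, 5, 1]
Event 7: LOCAL 2: VV[2][2]++ -> VV[2]=[1, 4, 3]
Final vectors: VV[0]=[3, 5, 1]; VV[1]=[1, 5, 1]; VV[2]=[1, 4, 3]

Answer: 1 4 3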